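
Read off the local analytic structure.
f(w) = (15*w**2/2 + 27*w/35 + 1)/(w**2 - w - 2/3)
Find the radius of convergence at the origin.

The radius of convergence is -1/2 + (1/6)*sqrt(33).

Denominator factor (w**2 - w - 2/3): discriminant 11/3, real irrational roots 1/2 + (1/6)*sqrt(33) and 1/2 - (1/6)*sqrt(33); poles of order 1, moduli 1/2 + (1/6)*sqrt(33) and -1/2 + (1/6)*sqrt(33).
The radius of convergence is the smallest modulus among the singular points: -1/2 + (1/6)*sqrt(33).


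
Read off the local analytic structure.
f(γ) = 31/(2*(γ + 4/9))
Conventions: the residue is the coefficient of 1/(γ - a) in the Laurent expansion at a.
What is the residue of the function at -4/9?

The residue is 31/2.

At the order-1 pole -4/9 set g(γ) = (γ - (-4/9))*f(γ) = 31/2.
Simple pole: residue = g(a) at a = -4/9, which is 31/2.


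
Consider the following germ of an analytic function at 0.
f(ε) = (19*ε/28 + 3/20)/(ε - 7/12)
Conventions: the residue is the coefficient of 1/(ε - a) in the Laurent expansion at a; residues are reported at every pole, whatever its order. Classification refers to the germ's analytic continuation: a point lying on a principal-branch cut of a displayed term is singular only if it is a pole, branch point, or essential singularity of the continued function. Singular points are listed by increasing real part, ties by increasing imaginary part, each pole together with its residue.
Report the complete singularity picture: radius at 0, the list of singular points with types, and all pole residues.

Denominator factor (ε - 7/12): pole of order 1 at 7/12, modulus 7/12.
The radius of convergence is the smallest modulus among the singular points: 7/12.
At the order-1 pole 7/12 set g(ε) = (ε - (7/12))*f(ε) = 19*ε/28 + 3/20.
Simple pole: residue = g(a) at a = 7/12, which is 131/240.

Radius of convergence at 0: 7/12.
At 7/12: a pole of order 1; residue 131/240.


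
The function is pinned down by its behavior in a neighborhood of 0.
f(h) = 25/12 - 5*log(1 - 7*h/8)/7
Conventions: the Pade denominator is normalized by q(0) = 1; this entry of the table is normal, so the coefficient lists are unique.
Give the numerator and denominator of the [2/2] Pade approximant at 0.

The Pade approximant has numerator coefficients [25/12, -115/96, -35/4608]; denominator coefficients [1, -7/8, 49/384].

Taylor coefficients needed (expand at 0): a_0 = 25/12, a_1 = 5/8, a_2 = 35/128, a_3 = 245/1536, a_4 = 1715/16384.
Write the denominator as Q(h) = 1 + q1*h + q2*h^2. Requiring Q*f - P = O(h^5) with deg P <= 2 kills the coefficients of h^3..h^4 in Q*f:
  h^3: a_3 + q1*a_2 + q2*a_1 = 0, i.e. 245/1536 + (35/128)*q1 + (5/8)*q2 = 0.
  h^4: a_4 + q1*a_3 + q2*a_2 = 0, i.e. 1715/16384 + (245/1536)*q1 + (35/128)*q2 = 0.
Solving this linear system: q1 = -7/8, q2 = 49/384.
The numerator is Q*f truncated at degree 2: P0 = a_0 = 25/12; P1 = a_1 + q1*a_0 = -115/96; P2 = a_2 + q1*a_1 + q2*a_0 = -35/4608.


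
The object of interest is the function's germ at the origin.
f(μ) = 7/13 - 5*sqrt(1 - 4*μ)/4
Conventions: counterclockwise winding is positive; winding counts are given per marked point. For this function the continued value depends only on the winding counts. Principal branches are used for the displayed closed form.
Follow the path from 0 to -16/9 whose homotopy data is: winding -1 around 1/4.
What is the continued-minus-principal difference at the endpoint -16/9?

Continued minus principal equals (5/6)*sqrt(73).

The rational part is single-valued and drops out of the difference; each branch term changes only by its own monodromy.
(-5/4)*sqrt(1 - μ/(1/4)): winding -1 is odd, the square root flips sign, contributing -2*(-5/4)*sqrt(1 - (-16/9)/(1/4)) = -2*(-5/4)*sqrt(73/9) = (5/6)*sqrt(73).
Summing the contributions at μ = -16/9 gives (5/6)*sqrt(73).


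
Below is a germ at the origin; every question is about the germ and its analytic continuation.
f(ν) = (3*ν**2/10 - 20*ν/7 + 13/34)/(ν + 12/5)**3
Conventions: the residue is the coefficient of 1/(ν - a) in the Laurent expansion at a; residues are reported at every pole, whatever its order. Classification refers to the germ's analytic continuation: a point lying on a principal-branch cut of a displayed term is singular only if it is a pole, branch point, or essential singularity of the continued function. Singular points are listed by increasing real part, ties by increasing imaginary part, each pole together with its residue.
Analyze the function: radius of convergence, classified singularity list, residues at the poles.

Denominator factor (ν + 12/5)^3: pole of order 3 at -12/5, modulus 12/5.
The radius of convergence is the smallest modulus among the singular points: 12/5.
At the order-3 pole -12/5 set g(ν) = (ν - (-12/5))^3*f(ν) = 3*ν**2/10 - 20*ν/7 + 13/34.
Order-3 pole: residue = g''(a)/2; g''(-12/5) = 3/5, so the residue is 3/10.

Radius of convergence at 0: 12/5.
At -12/5: a pole of order 3; residue 3/10.


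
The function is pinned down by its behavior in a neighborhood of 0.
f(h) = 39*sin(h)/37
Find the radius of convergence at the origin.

The radius of convergence is infinite.

The factor -sin(h) is entire and contributes no finite singular point.
The polynomial part has no poles.
No finite singular points: the Taylor series at 0 converges everywhere.


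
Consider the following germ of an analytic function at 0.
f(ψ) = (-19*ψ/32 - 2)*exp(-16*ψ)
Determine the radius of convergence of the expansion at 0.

The radius of convergence is infinite.

The factor exp(-16*ψ) is entire and contributes no finite singular point.
The polynomial part has no poles.
No finite singular points: the Taylor series at 0 converges everywhere.


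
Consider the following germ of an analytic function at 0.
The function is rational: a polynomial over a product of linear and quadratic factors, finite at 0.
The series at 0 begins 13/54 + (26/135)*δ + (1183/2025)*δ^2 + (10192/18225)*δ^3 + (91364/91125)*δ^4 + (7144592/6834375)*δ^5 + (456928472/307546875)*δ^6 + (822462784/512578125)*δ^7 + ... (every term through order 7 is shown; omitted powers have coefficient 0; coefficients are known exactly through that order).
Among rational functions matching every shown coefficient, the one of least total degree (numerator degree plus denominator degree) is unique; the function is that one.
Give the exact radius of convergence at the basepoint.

No rational of total degree below 6 reproduces all 8 coefficients; solving the [0/6] Pade equations on them gives f(δ) = -13/(16*(δ**2 + 2*δ/5 - 3/2)**3), whose expansion matches every shown term.
Denominator factor (δ**2 + 2*δ/5 - 3/2)^3: discriminant 154/25, real irrational roots -1/5 + (1/10)*sqrt(154) and -1/5 - (1/10)*sqrt(154); poles of order 3, moduli -1/5 + (1/10)*sqrt(154) and 1/5 + (1/10)*sqrt(154).
The radius of convergence is the smallest modulus among the singular points: -1/5 + (1/10)*sqrt(154).

The radius of convergence is -1/5 + (1/10)*sqrt(154).


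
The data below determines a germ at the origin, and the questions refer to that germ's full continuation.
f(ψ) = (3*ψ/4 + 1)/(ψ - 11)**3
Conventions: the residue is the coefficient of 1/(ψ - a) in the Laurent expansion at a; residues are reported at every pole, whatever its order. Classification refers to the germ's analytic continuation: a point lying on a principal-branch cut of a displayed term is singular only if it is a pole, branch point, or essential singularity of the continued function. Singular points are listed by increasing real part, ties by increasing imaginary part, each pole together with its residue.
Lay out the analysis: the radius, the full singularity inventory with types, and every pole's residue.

Radius of convergence at 0: 11.
At 11: a pole of order 3; residue 0.

Denominator factor (ψ - 11)^3: pole of order 3 at 11, modulus 11.
The radius of convergence is the smallest modulus among the singular points: 11.
At the order-3 pole 11 set g(ψ) = (ψ - (11))^3*f(ψ) = 3*ψ/4 + 1.
Order-3 pole: residue = g''(a)/2; g''(11) = 0, so the residue is 0.


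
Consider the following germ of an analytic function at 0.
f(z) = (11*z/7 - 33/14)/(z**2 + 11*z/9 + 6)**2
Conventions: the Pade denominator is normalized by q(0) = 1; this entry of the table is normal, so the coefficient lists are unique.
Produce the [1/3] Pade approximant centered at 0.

The Pade approximant has numerator coefficients [-11/168, 161051/3505824]; denominator coefficients [1, 69955/187812, 855229/2535462, 67145/2253744].

Taylor coefficients needed (expand at 0): a_0 = -11/168, a_1 = 319/4536, a_2 = -671/163296, a_3 = -133859/6613488, a_4 = 9756461/1428513408.
Write the denominator as Q(z) = 1 + q1*z + q2*z^2 + q3*z^3. Requiring Q*f - P = O(z^5) with deg P <= 1 kills the coefficients of z^2..z^4 in Q*f:
  z^2: a_2 + q1*a_1 + q2*a_0 = 0, i.e. -671/163296 + (319/4536)*q1 + (-11/168)*q2 = 0.
  z^3: a_3 + q1*a_2 + q2*a_1 + q3*a_0 = 0, i.e. -133859/6613488 + (-671/163296)*q1 + (319/4536)*q2 + (-11/168)*q3 = 0.
  z^4: a_4 + q1*a_3 + q2*a_2 + q3*a_1 = 0, i.e. 9756461/1428513408 + (-133859/6613488)*q1 + (-671/163296)*q2 + (319/4536)*q3 = 0.
Solving this linear system: q1 = 69955/187812, q2 = 855229/2535462, q3 = 67145/2253744.
The numerator is Q*f truncated at degree 1: P0 = a_0 = -11/168; P1 = a_1 + q1*a_0 = 161051/3505824.


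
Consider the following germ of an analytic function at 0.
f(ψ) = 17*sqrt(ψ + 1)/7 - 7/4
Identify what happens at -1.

The point is an algebraic (square-root) branch point.

The term (17/7)*sqrt(1 - ψ/(-1)) has argument 1 - -1/(-1) = 0 at -1: a square-root (algebraic, two-sheeted) branch point; the remaining terms are analytic or single-valued there.


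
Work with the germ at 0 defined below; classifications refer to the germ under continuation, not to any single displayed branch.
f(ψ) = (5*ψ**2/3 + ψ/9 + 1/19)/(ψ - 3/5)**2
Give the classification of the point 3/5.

The point is a pole of order 2.

The denominator factor ψ - 3/5 vanishes at 3/5 and appears to the power 2; the numerator there equals 41/57, nonzero, and no other factor vanishes.
Hence a pole whose order is the multiplicity, 2.


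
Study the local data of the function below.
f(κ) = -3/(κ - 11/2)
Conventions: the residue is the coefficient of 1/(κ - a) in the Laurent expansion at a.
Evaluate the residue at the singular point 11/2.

At the order-1 pole 11/2 set g(κ) = (κ - (11/2))*f(κ) = -3.
Simple pole: residue = g(a) at a = 11/2, which is -3.

The residue is -3.


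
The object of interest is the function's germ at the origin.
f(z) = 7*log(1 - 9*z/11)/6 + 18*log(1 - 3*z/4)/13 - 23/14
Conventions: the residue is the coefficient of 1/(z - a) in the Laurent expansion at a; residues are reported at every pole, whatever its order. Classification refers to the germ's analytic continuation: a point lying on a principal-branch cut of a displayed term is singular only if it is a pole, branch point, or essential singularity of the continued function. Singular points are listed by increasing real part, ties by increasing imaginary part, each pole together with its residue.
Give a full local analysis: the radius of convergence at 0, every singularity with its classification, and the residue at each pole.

Branch term (7/6)*log(1 - z/(11/9)): its argument vanishes at z = 11/9, a logarithmic branch point, modulus 11/9.
Branch term (18/13)*log(1 - z/(4/3)): its argument vanishes at z = 4/3, a logarithmic branch point, modulus 4/3.
The radius of convergence is the smallest modulus among the singular points: 11/9.
List the singular points by increasing real part (a conjugate pair: the negative imaginary part first).

Radius of convergence at 0: 11/9.
At 11/9: a logarithmic branch point.
At 4/3: a logarithmic branch point.


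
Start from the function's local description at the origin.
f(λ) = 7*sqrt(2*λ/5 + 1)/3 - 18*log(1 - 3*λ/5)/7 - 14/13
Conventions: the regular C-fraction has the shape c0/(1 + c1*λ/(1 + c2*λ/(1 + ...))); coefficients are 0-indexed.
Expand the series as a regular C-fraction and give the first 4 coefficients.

Taylor coefficients (expand at 0): a_0 = 49/39, a_1 = 211/105, a_2 = 437/1050, a_3 = 1021/5250.
c0 = a_0 = 49/39. Peel one level at a time: if S = 1 + c*λ/S' with S'(0) = 1, then c is the λ-coefficient of S and S' = c*λ/(S - 1).
S_1 = c0/f = 1 + (-2743/1715)*λ + (2619903/1176490)*λ^2 + ...; c1 = -2743/1715.
S_2 = c1*λ/(S_1 - 1) = 1 + (201531/144746)*λ + (-239893/4452100)*λ^2 + ...; c2 = 201531/144746.
S_3 = c2*λ/(S_2 - 1) = 1 + (82283299/2126152050)*λ + ...; c3 = 82283299/2126152050.

The regular C-fraction coefficients are [49/39, -2743/1715, 201531/144746, 82283299/2126152050].


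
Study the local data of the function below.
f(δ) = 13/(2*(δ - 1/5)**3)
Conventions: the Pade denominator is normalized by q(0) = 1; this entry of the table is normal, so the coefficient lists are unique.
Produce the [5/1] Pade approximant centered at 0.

The Pade approximant has numerator coefficients [-1625/2, -40625/6, -40625, -203125, -5078125/6, -5078125/2]; denominator coefficients [1, -20/3].

Taylor coefficients needed (expand at 0): a_0 = -1625/2, a_1 = -24375/2, a_2 = -121875, a_3 = -1015625, a_4 = -15234375/2, a_5 = -106640625/2, a_6 = -355468750.
Write the denominator as Q(δ) = 1 + q1*δ. Requiring Q*f - P = O(δ^7) with deg P <= 5 kills the coefficients of δ^6..δ^6 in Q*f:
  δ^6: a_6 + q1*a_5 = 0, i.e. -355468750 + (-106640625/2)*q1 = 0.
Solving this linear system: q1 = -20/3.
The numerator is Q*f truncated at degree 5: P0 = a_0 = -1625/2; P1 = a_1 + q1*a_0 = -40625/6; P2 = a_2 + q1*a_1 = -40625; P3 = a_3 + q1*a_2 = -203125; P4 = a_4 + q1*a_3 = -5078125/6; P5 = a_5 + q1*a_4 = -5078125/2.


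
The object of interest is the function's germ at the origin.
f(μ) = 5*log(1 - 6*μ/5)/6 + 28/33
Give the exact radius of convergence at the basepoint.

Branch term (5/6)*log(1 - μ/(5/6)): its argument vanishes at μ = 5/6, a logarithmic branch point, modulus 5/6.
The radius of convergence is the smallest modulus among the singular points: 5/6.

The radius of convergence is 5/6.


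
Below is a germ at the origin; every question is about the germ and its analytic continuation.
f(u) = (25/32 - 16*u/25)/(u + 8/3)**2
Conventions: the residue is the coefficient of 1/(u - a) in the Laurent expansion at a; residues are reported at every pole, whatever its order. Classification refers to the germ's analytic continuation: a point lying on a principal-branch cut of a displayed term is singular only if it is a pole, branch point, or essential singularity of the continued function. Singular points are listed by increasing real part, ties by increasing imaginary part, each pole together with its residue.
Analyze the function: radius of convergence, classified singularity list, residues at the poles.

Denominator factor (u + 8/3)^2: pole of order 2 at -8/3, modulus 8/3.
The radius of convergence is the smallest modulus among the singular points: 8/3.
At the order-2 pole -8/3 set g(u) = (u - (-8/3))^2*f(u) = 25/32 - 16*u/25.
Order-2 pole: residue = g'(a); g'(-8/3) = -16/25, so the residue is -16/25.

Radius of convergence at 0: 8/3.
At -8/3: a pole of order 2; residue -16/25.


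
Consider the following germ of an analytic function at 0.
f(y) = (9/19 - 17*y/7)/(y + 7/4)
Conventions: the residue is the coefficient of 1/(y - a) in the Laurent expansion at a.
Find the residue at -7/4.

At the order-1 pole -7/4 set g(y) = (y - (-7/4))*f(y) = 9/19 - 17*y/7.
Simple pole: residue = g(a) at a = -7/4, which is 359/76.

The residue is 359/76.


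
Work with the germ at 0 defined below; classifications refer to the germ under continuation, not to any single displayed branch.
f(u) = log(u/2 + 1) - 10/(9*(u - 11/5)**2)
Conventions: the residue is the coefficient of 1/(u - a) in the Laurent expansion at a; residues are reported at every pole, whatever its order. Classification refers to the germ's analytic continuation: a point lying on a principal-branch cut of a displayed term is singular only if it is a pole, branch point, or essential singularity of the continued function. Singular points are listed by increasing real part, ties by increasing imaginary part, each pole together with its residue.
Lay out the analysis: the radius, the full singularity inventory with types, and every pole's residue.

Radius of convergence at 0: 2.
At -2: a logarithmic branch point.
At 11/5: a pole of order 2; residue 0.

Denominator factor (u - 11/5)^2: pole of order 2 at 11/5, modulus 11/5.
Branch term (1)*log(1 - u/(-2)): its argument vanishes at u = -2, a logarithmic branch point, modulus 2.
The radius of convergence is the smallest modulus among the singular points: 2.
The branch term is analytic at 11/5 and contributes nothing to the residue; only the rational part matters.
At the order-2 pole 11/5 set g(u) = (u - (11/5))^2*(rational part) = -10/9.
Order-2 pole: residue = g'(a); g'(11/5) = 0, so the residue is 0.
List the singular points by increasing real part (a conjugate pair: the negative imaginary part first).


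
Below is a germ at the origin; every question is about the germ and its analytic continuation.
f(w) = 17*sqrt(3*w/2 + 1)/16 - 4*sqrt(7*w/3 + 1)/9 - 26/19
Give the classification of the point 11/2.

There is no denominator, hence no pole anywhere.
Branch term sqrt(1 - w/(-3/7)): argument at 11/2 is 83/6, nonzero, so 11/2 is not its branch point (a point on a principal cut is still regular for the continued germ).
Branch term sqrt(1 - w/(-2/3)): argument at 11/2 is 37/4, nonzero, so 11/2 is not its branch point (a point on a principal cut is still regular for the continued germ).
So the germ continues analytically to 11/2.

The point is a regular point.


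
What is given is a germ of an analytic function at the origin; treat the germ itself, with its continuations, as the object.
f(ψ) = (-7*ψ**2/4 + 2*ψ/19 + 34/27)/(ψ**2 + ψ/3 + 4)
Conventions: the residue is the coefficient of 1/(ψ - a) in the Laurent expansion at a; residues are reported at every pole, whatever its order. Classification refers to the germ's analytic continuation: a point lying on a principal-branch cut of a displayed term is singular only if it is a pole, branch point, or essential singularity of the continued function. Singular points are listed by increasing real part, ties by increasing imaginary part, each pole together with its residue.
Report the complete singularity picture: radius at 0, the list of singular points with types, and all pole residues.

Radius of convergence at 0: 2.
At (-1/6) - ((1/6)*sqrt(143))*i: a pole of order 1; residue (157/456) + ((33425/195624)*sqrt(143))*i.
At (-1/6) + ((1/6)*sqrt(143))*i: a pole of order 1; residue (157/456) - ((33425/195624)*sqrt(143))*i.

Denominator factor (ψ**2 + ψ/3 + 4): discriminant -143/9, complex-conjugate roots (-1/6) + ((1/6)*sqrt(143))*i and (-1/6) - ((1/6)*sqrt(143))*i; poles of order 1, moduli 2 and 2.
The radius of convergence is the smallest modulus among the singular points: 2.
The factor ψ**2 + ψ/3 + 4 splits as (ψ - a)(ψ - a') with a = (-1/6) - ((1/6)*sqrt(143))*i, a' = (-1/6) + ((1/6)*sqrt(143))*i. At the order-1 pole a set g(ψ) = (ψ - a)*f(ψ) = [-7*ψ**2/4 + 2*ψ/19 + 34/27] / (ψ - a').
Simple pole: residue = g(a) at a = (-1/6) - ((1/6)*sqrt(143))*i, which is (157/456) + ((33425/195624)*sqrt(143))*i.
The factor ψ**2 + ψ/3 + 4 splits as (ψ - a)(ψ - a') with a = (-1/6) + ((1/6)*sqrt(143))*i, a' = (-1/6) - ((1/6)*sqrt(143))*i. At the order-1 pole a set g(ψ) = (ψ - a)*f(ψ) = [-7*ψ**2/4 + 2*ψ/19 + 34/27] / (ψ - a').
Simple pole: residue = g(a) at a = (-1/6) + ((1/6)*sqrt(143))*i, which is (157/456) - ((33425/195624)*sqrt(143))*i.
List the singular points by increasing real part (a conjugate pair: the negative imaginary part first).


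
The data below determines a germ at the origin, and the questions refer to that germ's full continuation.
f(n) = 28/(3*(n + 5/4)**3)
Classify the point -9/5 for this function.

The point is a regular point.

Denominator factors: n + 5/4 = -11/20 at n = -9/5 — none vanishes.
So the germ continues analytically to -9/5.


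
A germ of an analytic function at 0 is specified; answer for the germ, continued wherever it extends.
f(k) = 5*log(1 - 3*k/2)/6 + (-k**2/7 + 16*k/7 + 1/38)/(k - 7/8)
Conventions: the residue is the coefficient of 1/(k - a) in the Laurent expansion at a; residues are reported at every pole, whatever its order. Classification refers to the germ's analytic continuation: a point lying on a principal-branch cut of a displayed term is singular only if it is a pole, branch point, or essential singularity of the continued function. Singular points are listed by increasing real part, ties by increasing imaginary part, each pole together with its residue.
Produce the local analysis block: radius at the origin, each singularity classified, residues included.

Denominator factor (k - 7/8): pole of order 1 at 7/8, modulus 7/8.
Branch term (5/6)*log(1 - k/(2/3)): its argument vanishes at k = 2/3, a logarithmic branch point, modulus 2/3.
The radius of convergence is the smallest modulus among the singular points: 2/3.
The branch term is analytic at 7/8 and contributes nothing to the residue; only the rational part matters.
At the order-1 pole 7/8 set g(k) = (k - (7/8))*(rational part) = -k**2/7 + 16*k/7 + 1/38.
Simple pole: residue = g(a) at a = 7/8, which is 2331/1216.
List the singular points by increasing real part (a conjugate pair: the negative imaginary part first).

Radius of convergence at 0: 2/3.
At 2/3: a logarithmic branch point.
At 7/8: a pole of order 1; residue 2331/1216.


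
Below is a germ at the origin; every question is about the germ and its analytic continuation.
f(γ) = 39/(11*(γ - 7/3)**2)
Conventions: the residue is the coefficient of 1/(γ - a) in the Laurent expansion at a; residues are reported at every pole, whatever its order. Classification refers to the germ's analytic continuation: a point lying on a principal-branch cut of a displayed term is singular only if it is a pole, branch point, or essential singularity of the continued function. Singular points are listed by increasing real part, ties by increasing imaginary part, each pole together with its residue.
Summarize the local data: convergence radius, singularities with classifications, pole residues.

Radius of convergence at 0: 7/3.
At 7/3: a pole of order 2; residue 0.

Denominator factor (γ - 7/3)^2: pole of order 2 at 7/3, modulus 7/3.
The radius of convergence is the smallest modulus among the singular points: 7/3.
At the order-2 pole 7/3 set g(γ) = (γ - (7/3))^2*f(γ) = 39/11.
Order-2 pole: residue = g'(a); g'(7/3) = 0, so the residue is 0.


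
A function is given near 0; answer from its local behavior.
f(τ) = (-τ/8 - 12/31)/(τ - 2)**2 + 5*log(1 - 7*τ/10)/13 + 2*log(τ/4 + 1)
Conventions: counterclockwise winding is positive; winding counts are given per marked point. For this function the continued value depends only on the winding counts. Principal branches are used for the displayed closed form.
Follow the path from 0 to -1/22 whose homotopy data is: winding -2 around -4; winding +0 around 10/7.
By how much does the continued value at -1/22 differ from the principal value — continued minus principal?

The rational part is single-valued and drops out of the difference; each branch term changes only by its own monodromy.
(2)*log(1 - τ/(-4)): each positive loop around -4 adds 2*pi*i to the log, so winding -2 contributes (2)*(-2)*2*pi*i = -(8)*pi*i.
(5/13)*log(1 - τ/(10/7)): winding 0 around 10/7, so this term returns to its principal value, contribution 0.
Summing the contributions at τ = -1/22 gives -(8)*pi*i.

Continued minus principal equals -(8)*pi*i.


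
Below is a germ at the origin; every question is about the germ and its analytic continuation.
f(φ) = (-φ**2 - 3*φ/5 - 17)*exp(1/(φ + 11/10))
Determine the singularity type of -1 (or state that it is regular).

There is no denominator, hence no pole anywhere.
The essential point of exp(1/(φ - (-11/10))) is -11/10, not -1.
So the germ continues analytically to -1.

The point is a regular point.


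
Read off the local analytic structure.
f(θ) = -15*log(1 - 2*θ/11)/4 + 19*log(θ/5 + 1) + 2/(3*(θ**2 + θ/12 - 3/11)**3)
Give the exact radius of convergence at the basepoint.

Denominator factor (θ**2 + θ/12 - 3/11)^3: discriminant 1739/1584, real irrational roots -1/24 + (1/264)*sqrt(19129) and -1/24 - (1/264)*sqrt(19129); poles of order 3, moduli -1/24 + (1/264)*sqrt(19129) and 1/24 + (1/264)*sqrt(19129).
Branch term (-15/4)*log(1 - θ/(11/2)): its argument vanishes at θ = 11/2, a logarithmic branch point, modulus 11/2.
Branch term (19)*log(1 - θ/(-5)): its argument vanishes at θ = -5, a logarithmic branch point, modulus 5.
The radius of convergence is the smallest modulus among the singular points: -1/24 + (1/264)*sqrt(19129).

The radius of convergence is -1/24 + (1/264)*sqrt(19129).


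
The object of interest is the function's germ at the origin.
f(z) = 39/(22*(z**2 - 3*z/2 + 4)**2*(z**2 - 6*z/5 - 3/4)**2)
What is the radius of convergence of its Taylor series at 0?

Denominator factor (z**2 - 6*z/5 - 3/4)^2: discriminant 111/25, real irrational roots 3/5 + (1/10)*sqrt(111) and 3/5 - (1/10)*sqrt(111); poles of order 2, moduli 3/5 + (1/10)*sqrt(111) and -3/5 + (1/10)*sqrt(111).
Denominator factor (z**2 - 3*z/2 + 4)^2: discriminant -55/4, complex-conjugate roots (3/4) + ((1/4)*sqrt(55))*i and (3/4) - ((1/4)*sqrt(55))*i; poles of order 2, moduli 2 and 2.
The radius of convergence is the smallest modulus among the singular points: -3/5 + (1/10)*sqrt(111).

The radius of convergence is -3/5 + (1/10)*sqrt(111).


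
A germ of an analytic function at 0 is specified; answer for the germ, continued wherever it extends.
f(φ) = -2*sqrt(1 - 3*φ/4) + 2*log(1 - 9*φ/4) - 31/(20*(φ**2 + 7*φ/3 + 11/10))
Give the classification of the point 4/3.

The term (-2)*sqrt(1 - φ/(4/3)) has argument 1 - 4/3/(4/3) = 0 at 4/3: a square-root (algebraic, two-sheeted) branch point; the remaining terms are analytic or single-valued there.

The point is an algebraic (square-root) branch point.


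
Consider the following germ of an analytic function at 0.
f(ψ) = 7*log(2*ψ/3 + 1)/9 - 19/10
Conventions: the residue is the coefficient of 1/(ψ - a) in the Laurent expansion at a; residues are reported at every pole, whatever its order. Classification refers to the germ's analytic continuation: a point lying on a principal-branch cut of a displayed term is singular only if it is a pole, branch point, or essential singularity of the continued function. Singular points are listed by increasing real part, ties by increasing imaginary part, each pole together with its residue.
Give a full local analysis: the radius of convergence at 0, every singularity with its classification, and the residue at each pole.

Radius of convergence at 0: 3/2.
At -3/2: a logarithmic branch point.

Branch term (7/9)*log(1 - ψ/(-3/2)): its argument vanishes at ψ = -3/2, a logarithmic branch point, modulus 3/2.
The radius of convergence is the smallest modulus among the singular points: 3/2.


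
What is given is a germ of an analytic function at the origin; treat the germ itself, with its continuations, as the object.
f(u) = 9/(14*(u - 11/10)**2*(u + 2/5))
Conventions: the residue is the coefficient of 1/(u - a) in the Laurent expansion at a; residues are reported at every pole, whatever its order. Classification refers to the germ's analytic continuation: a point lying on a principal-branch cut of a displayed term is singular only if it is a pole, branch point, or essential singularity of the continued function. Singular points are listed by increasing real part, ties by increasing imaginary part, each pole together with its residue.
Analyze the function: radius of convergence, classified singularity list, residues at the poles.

Radius of convergence at 0: 2/5.
At -2/5: a pole of order 1; residue 2/7.
At 11/10: a pole of order 2; residue -2/7.

Denominator factor (u + 2/5): pole of order 1 at -2/5, modulus 2/5.
Denominator factor (u - 11/10)^2: pole of order 2 at 11/10, modulus 11/10.
The radius of convergence is the smallest modulus among the singular points: 2/5.
At the order-1 pole -2/5 set g(u) = (u - (-2/5))*f(u) = 9/(14*(u - 11/10)**2).
Simple pole: residue = g(a) at a = -2/5, which is 2/7.
At the order-2 pole 11/10 set g(u) = (u - (11/10))^2*f(u) = 9/(14*(u + 2/5)).
Order-2 pole: residue = g'(a); g'(11/10) = -2/7, so the residue is -2/7.
List the singular points by increasing real part (a conjugate pair: the negative imaginary part first).


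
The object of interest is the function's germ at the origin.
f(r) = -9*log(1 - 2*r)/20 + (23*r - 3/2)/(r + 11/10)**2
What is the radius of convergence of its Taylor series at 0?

Denominator factor (r + 11/10)^2: pole of order 2 at -11/10, modulus 11/10.
Branch term (-9/20)*log(1 - r/(1/2)): its argument vanishes at r = 1/2, a logarithmic branch point, modulus 1/2.
The radius of convergence is the smallest modulus among the singular points: 1/2.

The radius of convergence is 1/2.


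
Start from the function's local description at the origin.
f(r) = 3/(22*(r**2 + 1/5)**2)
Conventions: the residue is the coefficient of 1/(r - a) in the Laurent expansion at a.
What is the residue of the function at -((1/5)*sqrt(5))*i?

The factor r**2 + 1/5 splits as (r - a)(r - a') with a = -((1/5)*sqrt(5))*i, a' = ((1/5)*sqrt(5))*i. At the order-2 pole a set g(r) = (r - a)^2*f(r) = [3/22] / (r - a')^2.
Order-2 pole: residue = g'(a); g'(-((1/5)*sqrt(5))*i) = ((15/88)*sqrt(5))*i, so the residue is ((15/88)*sqrt(5))*i.

The residue is ((15/88)*sqrt(5))*i.


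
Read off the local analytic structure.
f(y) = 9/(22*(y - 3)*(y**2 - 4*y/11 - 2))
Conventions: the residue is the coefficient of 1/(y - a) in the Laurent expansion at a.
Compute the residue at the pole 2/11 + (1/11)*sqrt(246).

The residue is -9/260 - (93/21320)*sqrt(246).

The factor y**2 - 4*y/11 - 2 splits as (y - a)(y - a') with a = 2/11 + (1/11)*sqrt(246), a' = 2/11 - (1/11)*sqrt(246). At the order-1 pole a set g(y) = (y - a)*f(y) = [9/(22*(y - 3))] / (y - a').
Simple pole: residue = g(a) at a = 2/11 + (1/11)*sqrt(246), which is -9/260 - (93/21320)*sqrt(246).


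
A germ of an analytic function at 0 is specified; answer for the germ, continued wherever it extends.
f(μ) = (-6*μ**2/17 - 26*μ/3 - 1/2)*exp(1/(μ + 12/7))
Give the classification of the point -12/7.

The point is an essential singularity.

The exponent 1/(μ - (-12/7)) has a pole at -12/7, so exp(1/(μ - (-12/7))) takes every nonzero value near it: an essential singularity (not a pole of any order).


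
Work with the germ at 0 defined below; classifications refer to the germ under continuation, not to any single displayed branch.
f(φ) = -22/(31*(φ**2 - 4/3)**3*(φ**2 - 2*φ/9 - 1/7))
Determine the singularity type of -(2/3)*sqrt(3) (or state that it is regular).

The denominator factor φ**2 - 4/3 vanishes at -(2/3)*sqrt(3) and appears to the power 3; the numerator there equals -22/31, nonzero, and no other factor vanishes.
Hence a pole whose order is the multiplicity, 3.

The point is a pole of order 3.


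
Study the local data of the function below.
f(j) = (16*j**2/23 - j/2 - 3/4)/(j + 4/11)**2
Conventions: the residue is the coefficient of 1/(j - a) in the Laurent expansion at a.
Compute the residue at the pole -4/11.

The residue is -509/506.

At the order-2 pole -4/11 set g(j) = (j - (-4/11))^2*f(j) = 16*j**2/23 - j/2 - 3/4.
Order-2 pole: residue = g'(a); g'(-4/11) = -509/506, so the residue is -509/506.


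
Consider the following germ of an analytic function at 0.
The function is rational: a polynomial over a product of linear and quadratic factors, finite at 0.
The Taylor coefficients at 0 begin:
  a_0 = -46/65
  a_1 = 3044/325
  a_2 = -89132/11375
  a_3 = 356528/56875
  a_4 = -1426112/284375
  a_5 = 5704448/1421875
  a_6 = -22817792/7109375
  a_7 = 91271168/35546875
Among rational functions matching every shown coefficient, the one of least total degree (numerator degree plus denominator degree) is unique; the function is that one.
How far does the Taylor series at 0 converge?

No rational of total degree below 3 reproduces all 8 coefficients; solving the [2/1] Pade equations on them gives f(κ) = (-3*κ**2/7 + 11*κ - 23/26)/(κ + 5/4), whose expansion matches every shown term.
Denominator factor (κ + 5/4): pole of order 1 at -5/4, modulus 5/4.
The radius of convergence is the smallest modulus among the singular points: 5/4.

The radius of convergence is 5/4.


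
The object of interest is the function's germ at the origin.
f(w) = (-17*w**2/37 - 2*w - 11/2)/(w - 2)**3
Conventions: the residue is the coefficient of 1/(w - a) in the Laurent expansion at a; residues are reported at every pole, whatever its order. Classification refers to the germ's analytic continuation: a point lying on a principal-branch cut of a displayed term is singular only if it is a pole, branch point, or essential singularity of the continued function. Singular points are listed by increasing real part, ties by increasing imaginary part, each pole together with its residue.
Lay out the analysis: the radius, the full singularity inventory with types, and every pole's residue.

Radius of convergence at 0: 2.
At 2: a pole of order 3; residue -17/37.

Denominator factor (w - 2)^3: pole of order 3 at 2, modulus 2.
The radius of convergence is the smallest modulus among the singular points: 2.
At the order-3 pole 2 set g(w) = (w - (2))^3*f(w) = -17*w**2/37 - 2*w - 11/2.
Order-3 pole: residue = g''(a)/2; g''(2) = -34/37, so the residue is -17/37.


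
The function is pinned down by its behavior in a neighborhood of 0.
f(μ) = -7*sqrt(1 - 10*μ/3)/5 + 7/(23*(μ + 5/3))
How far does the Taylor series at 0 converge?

Denominator factor (μ + 5/3): pole of order 1 at -5/3, modulus 5/3.
Branch term (-7/5)*sqrt(1 - μ/(3/10)): its argument vanishes at μ = 3/10, a square-root branch point, modulus 3/10.
The radius of convergence is the smallest modulus among the singular points: 3/10.

The radius of convergence is 3/10.


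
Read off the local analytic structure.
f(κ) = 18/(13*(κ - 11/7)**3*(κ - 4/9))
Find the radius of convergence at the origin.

Denominator factor (κ - 11/7)^3: pole of order 3 at 11/7, modulus 11/7.
Denominator factor (κ - 4/9): pole of order 1 at 4/9, modulus 4/9.
The radius of convergence is the smallest modulus among the singular points: 4/9.

The radius of convergence is 4/9.


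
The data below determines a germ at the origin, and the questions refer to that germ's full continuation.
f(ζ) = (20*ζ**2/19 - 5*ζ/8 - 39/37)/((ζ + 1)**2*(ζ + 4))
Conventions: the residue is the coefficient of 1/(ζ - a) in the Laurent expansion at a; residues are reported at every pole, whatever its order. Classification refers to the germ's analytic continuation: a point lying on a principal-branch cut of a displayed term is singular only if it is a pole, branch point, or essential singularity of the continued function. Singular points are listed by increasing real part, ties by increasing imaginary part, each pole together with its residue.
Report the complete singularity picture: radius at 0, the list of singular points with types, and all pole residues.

Denominator factor (ζ + 1)^2: pole of order 2 at -1, modulus 1.
Denominator factor (ζ + 4): pole of order 1 at -4, modulus 4.
The radius of convergence is the smallest modulus among the singular points: 1.
At the order-1 pole -4 set g(ζ) = (ζ - (-4))*f(ζ) = (20*ζ**2/19 - 5*ζ/8 - 39/37)/(ζ + 1)**2.
Simple pole: residue = g(a) at a = -4, which is 2857/1406.
At the order-2 pole -1 set g(ζ) = (ζ - (-1))^2*f(ζ) = (20*ζ**2/19 - 5*ζ/8 - 39/37)/(ζ + 4).
Order-2 pole: residue = g'(a); g'(-1) = -1377/1406, so the residue is -1377/1406.
List the singular points by increasing real part (a conjugate pair: the negative imaginary part first).

Radius of convergence at 0: 1.
At -4: a pole of order 1; residue 2857/1406.
At -1: a pole of order 2; residue -1377/1406.


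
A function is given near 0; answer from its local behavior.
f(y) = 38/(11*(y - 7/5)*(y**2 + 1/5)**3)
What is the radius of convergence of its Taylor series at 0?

Denominator factor (y**2 + 1/5)^3: discriminant -4/5, complex-conjugate roots ((1/5)*sqrt(5))*i and -((1/5)*sqrt(5))*i; poles of order 3, moduli (1/5)*sqrt(5) and (1/5)*sqrt(5).
Denominator factor (y - 7/5): pole of order 1 at 7/5, modulus 7/5.
The radius of convergence is the smallest modulus among the singular points: (1/5)*sqrt(5).

The radius of convergence is (1/5)*sqrt(5).


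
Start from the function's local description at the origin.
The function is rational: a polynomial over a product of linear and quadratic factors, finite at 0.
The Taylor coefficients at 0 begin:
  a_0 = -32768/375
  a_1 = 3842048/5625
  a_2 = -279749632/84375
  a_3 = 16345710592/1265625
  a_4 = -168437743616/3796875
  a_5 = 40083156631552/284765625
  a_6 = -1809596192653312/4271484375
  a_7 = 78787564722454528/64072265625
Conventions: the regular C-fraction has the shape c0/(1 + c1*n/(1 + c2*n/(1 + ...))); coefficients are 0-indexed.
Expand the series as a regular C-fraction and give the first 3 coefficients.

Taylor coefficients (read off): a_0 = -32768/375, a_1 = 3842048/5625, a_2 = -279749632/84375.
c0 = a_0 = -32768/375. Peel one level at a time: if S = 1 + c*n/S' with S'(0) = 1, then c is the n-coefficient of S and S' = c*n/(S - 1).
S_1 = c0/f = 1 + (469/60)*n + (166729/7200)*n^2 + ...; c1 = 469/60.
S_2 = c1*n/(S_1 - 1) = 1 + (-166729/56280)*n + ...; c2 = -166729/56280.

The regular C-fraction coefficients are [-32768/375, 469/60, -166729/56280].


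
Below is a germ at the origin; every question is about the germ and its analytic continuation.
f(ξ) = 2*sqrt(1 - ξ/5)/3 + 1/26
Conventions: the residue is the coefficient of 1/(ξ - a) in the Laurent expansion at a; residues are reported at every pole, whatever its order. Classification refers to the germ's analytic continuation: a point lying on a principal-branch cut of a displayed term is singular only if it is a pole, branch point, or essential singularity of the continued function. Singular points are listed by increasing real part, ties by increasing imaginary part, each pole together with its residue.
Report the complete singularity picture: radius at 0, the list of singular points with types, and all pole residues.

Radius of convergence at 0: 5.
At 5: an algebraic (square-root) branch point.

Branch term (2/3)*sqrt(1 - ξ/(5)): its argument vanishes at ξ = 5, a square-root branch point, modulus 5.
The radius of convergence is the smallest modulus among the singular points: 5.


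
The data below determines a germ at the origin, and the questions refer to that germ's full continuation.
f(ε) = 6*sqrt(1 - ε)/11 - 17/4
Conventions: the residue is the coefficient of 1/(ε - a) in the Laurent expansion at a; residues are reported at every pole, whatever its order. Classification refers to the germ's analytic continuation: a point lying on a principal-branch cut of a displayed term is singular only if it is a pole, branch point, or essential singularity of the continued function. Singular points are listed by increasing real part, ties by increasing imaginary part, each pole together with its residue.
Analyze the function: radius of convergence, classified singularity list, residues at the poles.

Branch term (6/11)*sqrt(1 - ε/(1)): its argument vanishes at ε = 1, a square-root branch point, modulus 1.
The radius of convergence is the smallest modulus among the singular points: 1.

Radius of convergence at 0: 1.
At 1: an algebraic (square-root) branch point.


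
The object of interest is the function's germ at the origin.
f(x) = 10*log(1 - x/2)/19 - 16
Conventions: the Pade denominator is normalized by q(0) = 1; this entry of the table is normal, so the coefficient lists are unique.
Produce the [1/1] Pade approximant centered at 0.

The Pade approximant has numerator coefficients [-16, 71/19]; denominator coefficients [1, -1/4].

Taylor coefficients needed (expand at 0): a_0 = -16, a_1 = -5/19, a_2 = -5/76.
Write the denominator as Q(x) = 1 + q1*x. Requiring Q*f - P = O(x^3) with deg P <= 1 kills the coefficients of x^2..x^2 in Q*f:
  x^2: a_2 + q1*a_1 = 0, i.e. -5/76 + (-5/19)*q1 = 0.
Solving this linear system: q1 = -1/4.
The numerator is Q*f truncated at degree 1: P0 = a_0 = -16; P1 = a_1 + q1*a_0 = 71/19.
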